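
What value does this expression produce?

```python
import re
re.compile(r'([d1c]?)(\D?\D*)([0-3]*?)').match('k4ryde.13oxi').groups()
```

The pattern matches optionally one of [d1c] (captured); then optionally a non-digit, then zero or more of a non-digit (captured); then zero or more of a character in [0-3] (lazy) (captured).
`re.match` only tries the pattern at the start of the string.
The match spans [0:1] → 'k'.
Captured: group 1 = '', group 2 = 'k', group 3 = ''.

('', 'k', '')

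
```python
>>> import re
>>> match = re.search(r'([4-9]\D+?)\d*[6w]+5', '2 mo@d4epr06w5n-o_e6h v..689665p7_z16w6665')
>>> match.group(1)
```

'4epr'

Pattern: a character in [4-9], then one or more of a non-digit (lazy) (captured); then zero or more of a digit, then one or more of one of [6w]; then a literal '5'.
`re.search` tries every starting position until one works.
The match spans [6:14] → '4epr06w5'.
Captured: group 1 = '4epr'.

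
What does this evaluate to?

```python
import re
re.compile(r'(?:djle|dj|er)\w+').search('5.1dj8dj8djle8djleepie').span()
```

(3, 22)

The match spans [3:22] → 'dj8dj8djle8djleepie'.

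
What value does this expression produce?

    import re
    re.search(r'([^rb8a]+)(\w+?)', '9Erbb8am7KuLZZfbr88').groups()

('9E', 'r')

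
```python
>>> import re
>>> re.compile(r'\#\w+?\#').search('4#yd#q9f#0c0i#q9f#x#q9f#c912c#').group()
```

'#yd#'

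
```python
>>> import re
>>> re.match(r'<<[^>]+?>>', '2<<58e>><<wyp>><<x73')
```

None

With `match`, the pattern is implicitly anchored at the beginning.
Here position 0 doesn't satisfy it, so the call returns None.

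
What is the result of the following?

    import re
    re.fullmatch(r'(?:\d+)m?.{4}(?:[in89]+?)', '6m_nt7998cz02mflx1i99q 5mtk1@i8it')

None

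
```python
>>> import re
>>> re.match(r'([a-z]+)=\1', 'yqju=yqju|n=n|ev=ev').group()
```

'yqju=yqju'

`re.match` only tries the pattern at the start of the string.
The match spans [0:9] → 'yqju=yqju'.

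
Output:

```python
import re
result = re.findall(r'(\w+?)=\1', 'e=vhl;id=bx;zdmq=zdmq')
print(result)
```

`\1` is not a pattern — it's the concrete string captured by group 1, re-applied verbatim.
Scanning left to right: at [12:21] match 'zdmq=zdmq', group 1 = 'zdmq'.
One capturing group, so `findall` returns just the captured substring from the one match — 1 in all.

['zdmq']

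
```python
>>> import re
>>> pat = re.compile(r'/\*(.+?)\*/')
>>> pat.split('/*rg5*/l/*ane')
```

['', 'rg5', 'l/*ane']

`re.split` interleaves the captured-group text with the surrounding fragments.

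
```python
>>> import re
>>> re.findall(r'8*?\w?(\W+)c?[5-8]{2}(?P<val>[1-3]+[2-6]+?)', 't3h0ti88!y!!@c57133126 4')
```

[('!!@', '133126')]

With 2 capturing groups, `findall` returns a 2-tuple per match.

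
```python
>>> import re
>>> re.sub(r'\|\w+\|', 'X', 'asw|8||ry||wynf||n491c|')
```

'aswXXXX'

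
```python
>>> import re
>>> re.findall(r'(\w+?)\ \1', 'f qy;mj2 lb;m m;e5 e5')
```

The backreference `\1` re-matches whatever the first group consumed, character for character.
Scanning left to right: at [12:15] match 'm m', group 1 = 'm'; at [16:21] match 'e5 e5', group 1 = 'e5'.
Because there's exactly one group, `findall` drops the full match and keeps group 1 from each hit.

['m', 'e5']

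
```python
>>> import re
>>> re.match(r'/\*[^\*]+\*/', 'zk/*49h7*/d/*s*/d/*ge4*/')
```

With `match`, the pattern is implicitly anchored at the beginning.
Here the pattern fails at index 0, so the call returns None.

None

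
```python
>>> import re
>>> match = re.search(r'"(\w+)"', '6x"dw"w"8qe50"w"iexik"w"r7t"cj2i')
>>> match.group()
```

'"dw"'

`re.search` scans for the first position where the pattern succeeds.
The match spans [2:6] → '"dw"'.
Captured: group 1 = 'dw'.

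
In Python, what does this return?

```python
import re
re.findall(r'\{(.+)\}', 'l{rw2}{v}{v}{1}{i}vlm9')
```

['rw2}{v}{v}{1}{i']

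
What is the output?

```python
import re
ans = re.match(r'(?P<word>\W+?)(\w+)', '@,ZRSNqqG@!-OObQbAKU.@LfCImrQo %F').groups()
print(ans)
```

Pattern: one or more of a non-word character (lazy) (captured as 'word'); then one or more of a word character (captured).
`re.match` won't scan ahead — the pattern has to work from the very first character.
The match spans [0:9] → '@,ZRSNqqG'.
Captured: group 1 = '@,', group 2 = 'ZRSNqqG'.

('@,', 'ZRSNqqG')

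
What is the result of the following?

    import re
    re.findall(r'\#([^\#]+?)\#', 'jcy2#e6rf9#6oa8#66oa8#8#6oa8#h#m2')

Walking the string: at [4:11] match '#e6rf9#', group 1 = 'e6rf9'; at [15:22] match '#66oa8#', group 1 = '66oa8'; at [23:29] match '#6oa8#', group 1 = '6oa8'.
Because there's exactly one group, `findall` drops the full match and keeps group 1 from each hit.

['e6rf9', '66oa8', '6oa8']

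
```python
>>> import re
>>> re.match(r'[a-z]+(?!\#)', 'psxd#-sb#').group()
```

'psx'

The negative lookahead/lookbehind blocks any match where the forbidden context is present.
With `match`, the pattern is implicitly anchored at the beginning.
The match spans [0:3] → 'psx'.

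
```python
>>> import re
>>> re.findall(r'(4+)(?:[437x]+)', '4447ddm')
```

With a single group, `findall` returns only what that group captured — 1 item.

['444']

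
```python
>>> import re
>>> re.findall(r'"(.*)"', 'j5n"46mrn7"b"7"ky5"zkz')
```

['46mrn7"b"7"ky5']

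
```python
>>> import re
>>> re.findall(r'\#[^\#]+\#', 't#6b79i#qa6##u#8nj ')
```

['#6b79i#', '#u#']

Walking the string: at [1:8] → '#6b79i#'; at [12:15] → '#u#'.
`findall` yields the raw match text (2 of them) because the pattern has no groups.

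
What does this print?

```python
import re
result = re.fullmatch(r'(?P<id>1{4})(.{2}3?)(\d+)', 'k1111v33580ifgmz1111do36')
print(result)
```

None

The pattern matches exactly 4 of a literal '1' (captured as 'id'); then exactly 2 of any character, then optionally a literal '3' (captured); then one or more of a digit (captured).
`fullmatch` succeeds only if the pattern covers the string from start to end.
Here the string isn't matched end-to-end, so the call returns None.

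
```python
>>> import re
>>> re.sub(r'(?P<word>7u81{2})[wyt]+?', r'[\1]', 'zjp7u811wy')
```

'zjp[7u811]y'

This matches the literal '7u8', then exactly 2 of the literal '1' (captured as 'word'); then one or more of one of [wyt] (lazy).
The `?` after the quantifier makes it lazy — it takes as little as possible before letting the rest of the pattern try.
Matches: at [3:9] → '7u811w'.
Each match is replaced using the text its own group 1 captured.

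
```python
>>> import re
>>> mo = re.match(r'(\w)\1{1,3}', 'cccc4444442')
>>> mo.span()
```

`match` is anchored at position 0; if the pattern doesn't fit there, it returns None.
The match spans [0:4] → 'cccc'.

(0, 4)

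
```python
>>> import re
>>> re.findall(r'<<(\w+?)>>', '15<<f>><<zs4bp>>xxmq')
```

Scanning left to right: at [2:7] match '<<f>>', group 1 = 'f'; at [7:16] match '<<zs4bp>>', group 1 = 'zs4bp'.
Because there's exactly one group, `findall` drops the full match and keeps group 1 from each hit.

['f', 'zs4bp']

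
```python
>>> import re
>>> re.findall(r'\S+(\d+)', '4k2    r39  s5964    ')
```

The pattern matches one or more of a non-whitespace character; then one or more of a digit (captured).
Walking the string: at [0:3] match '4k2', group 1 = '2'; at [7:10] match 'r39', group 1 = '9'; at [12:17] match 's5964', group 1 = '4'.
With a single group, `findall` returns only what that group captured — 3 items.

['2', '9', '4']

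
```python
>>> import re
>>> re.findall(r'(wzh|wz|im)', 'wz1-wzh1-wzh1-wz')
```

['wz', 'wzh', 'wzh', 'wz']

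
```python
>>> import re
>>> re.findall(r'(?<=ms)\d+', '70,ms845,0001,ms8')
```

['845', '8']

Because the assertion is zero-width, the text it checks is not consumed and won't appear in the result.
Since nothing is captured, `findall` lists the 2 matched substrings directly.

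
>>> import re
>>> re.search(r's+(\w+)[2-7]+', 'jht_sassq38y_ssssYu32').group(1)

'assq38y_ssssYu3'

The match spans [4:21] → 'sassq38y_ssssYu32'.
Captured: group 1 = 'assq38y_ssssYu3'.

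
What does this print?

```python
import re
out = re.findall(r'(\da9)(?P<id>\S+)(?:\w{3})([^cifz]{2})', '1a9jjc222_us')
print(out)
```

Pattern: a digit, then the literal 'a9' (captured); then one or more of a non-whitespace character (captured as 'id'); then exactly 3 of a word character (non-capturing group); then exactly 2 of any character except [cifz] (captured).
Walking the string: at [0:12] match '1a9jjc222_us', groups = ('1a9', 'jjc2', 'us').
3 groups means the one result is a tuple of 3 captured strings — 1 here.

[('1a9', 'jjc2', 'us')]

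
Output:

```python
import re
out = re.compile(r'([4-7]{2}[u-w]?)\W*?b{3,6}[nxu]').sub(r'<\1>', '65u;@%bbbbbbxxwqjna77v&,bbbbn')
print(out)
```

This matches exactly 2 of a character in [4-7], then optionally a character in [u-w] (captured); then zero or more of a non-word character (lazy); then 3 to 6 of the literal 'b', then one of [nxu].
Matches: at [0:13] → '65u;@%bbbbbbx'; at [19:29] → '77v&,bbbbn'.
Each match is replaced using the text its own group 1 captured.

<65u>xwqjna<77v>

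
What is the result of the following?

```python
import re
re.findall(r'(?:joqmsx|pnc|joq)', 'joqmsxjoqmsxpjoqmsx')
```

['joqmsx', 'joqmsx', 'joqmsx']

Alternation isn't longest-match — the leftmost alternative that fits at this position is chosen.
Scanning left to right: at [0:6] → 'joqmsx'; at [6:12] → 'joqmsx'; at [13:19] → 'joqmsx'.
Since nothing is captured, `findall` lists the 3 matched substrings directly.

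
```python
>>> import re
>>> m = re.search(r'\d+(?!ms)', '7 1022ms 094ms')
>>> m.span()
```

The negative lookaround is zero-width — it rules out positions where the adjacent text would match, without consuming anything.
`search` walks the string left to right and returns the first match it finds.
The match spans [0:1] → '7'.

(0, 1)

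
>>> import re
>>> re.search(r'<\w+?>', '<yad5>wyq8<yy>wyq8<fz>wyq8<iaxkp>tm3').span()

(0, 6)

The match spans [0:6] → '<yad5>'.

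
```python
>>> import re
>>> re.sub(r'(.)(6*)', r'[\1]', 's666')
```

'[s]'

This matches any character (captured); then zero or more of a literal '6' (captured).
Matches: at [0:4] → 's666'.
Each match is replaced using the text its own group 1 captured.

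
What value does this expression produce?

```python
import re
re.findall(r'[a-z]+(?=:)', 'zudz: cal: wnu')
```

['zudz', 'cal']

The `(?=…)`/`(?<=…)` assertion just peeks at neighbouring text; it doesn't advance the match position.
Since nothing is captured, `findall` lists the 2 matched substrings directly.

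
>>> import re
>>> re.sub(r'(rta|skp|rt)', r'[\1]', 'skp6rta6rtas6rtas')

The regex engine tests alternatives in the order written; an earlier branch that matches wins even if a later one would match more.
Matches: at [0:3] → 'skp'; at [4:7] → 'rta'; at [8:11] → 'rta'; at [13:16] → 'rta'.
Each match is replaced using the text its own group 1 captured.

'[skp]6[rta]6[rta]s6[rta]s'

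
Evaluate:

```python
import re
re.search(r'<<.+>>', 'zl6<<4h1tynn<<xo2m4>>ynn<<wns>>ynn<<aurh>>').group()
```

'<<4h1tynn<<xo2m4>>ynn<<wns>>ynn<<aurh>>'

`search` walks the string left to right and returns the first match it finds.
The match spans [3:42] → '<<4h1tynn<<xo2m4>>ynn<<wns>>ynn<<aurh>>'.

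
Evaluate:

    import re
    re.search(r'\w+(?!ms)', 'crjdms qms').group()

'crjdms'

The negative lookaround is zero-width — it rules out positions where the adjacent text would match, without consuming anything.
`re.search` scans for the first position where the pattern succeeds.
The match spans [0:6] → 'crjdms'.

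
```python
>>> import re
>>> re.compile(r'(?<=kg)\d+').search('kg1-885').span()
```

Lookahead/lookbehind check context without consuming it, so the matched span excludes the asserted characters.
`re.search` tries every starting position until one works.
The match spans [2:3] → '1'.

(2, 3)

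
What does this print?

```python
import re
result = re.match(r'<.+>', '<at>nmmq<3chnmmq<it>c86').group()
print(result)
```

`match` is anchored at position 0; if the pattern doesn't fit there, it returns None.
The match spans [0:20] → '<at>nmmq<3chnmmq<it>'.

<at>nmmq<3chnmmq<it>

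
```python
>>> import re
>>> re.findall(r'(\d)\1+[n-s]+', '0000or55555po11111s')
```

['0', '5', '1']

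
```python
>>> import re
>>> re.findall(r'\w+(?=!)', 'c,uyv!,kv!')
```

The lookaround is zero-width — it requires the adjacent text to match without consuming it, so the asserted text isn't part of the match.
No capturing groups, so `findall` returns the 2 full match strings.

['uyv', 'kv']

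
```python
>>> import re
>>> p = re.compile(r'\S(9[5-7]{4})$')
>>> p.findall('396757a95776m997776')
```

The pattern matches a non-whitespace character; then the literal '9', then exactly 4 of a character in [5-7] (captured); then anchored at the end.
Walking the string: at [13:19] match '997776', group 1 = '97776'.
With a single group, `findall` returns only what that group captured — 1 item.

['97776']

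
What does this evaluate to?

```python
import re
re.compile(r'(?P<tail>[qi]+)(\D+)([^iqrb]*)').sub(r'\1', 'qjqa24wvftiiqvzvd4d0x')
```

'qiiq'

The pattern matches one or more of one of [qi] (captured as 'tail'); then one or more of a non-digit (captured); then zero or more of any character except [iqrb] (captured).
Matches: at [0:10] → 'qjqa24wvft'; at [10:21] → 'iiqvzvd4d0x'.
The replacement refers to a captured group, so each match is rewritten using its own captured text.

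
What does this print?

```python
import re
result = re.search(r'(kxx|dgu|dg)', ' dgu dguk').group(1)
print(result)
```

The regex engine tests alternatives in the order written; an earlier branch that matches wins even if a later one would match more.
`re.search` scans for the first position where the pattern succeeds.
The match spans [1:4] → 'dgu'.
Captured: group 1 = 'dgu'.

dgu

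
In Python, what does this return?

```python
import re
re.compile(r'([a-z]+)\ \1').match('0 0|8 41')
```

None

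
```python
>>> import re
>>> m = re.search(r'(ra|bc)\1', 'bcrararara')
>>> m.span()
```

A backreference is literal: `\1` must see the identical characters the first group matched.
The match spans [2:6] → 'rara'.

(2, 6)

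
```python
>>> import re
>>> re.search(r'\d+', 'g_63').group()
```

Pattern: one or more of a digit.
The match spans [2:4] → '63'.

'63'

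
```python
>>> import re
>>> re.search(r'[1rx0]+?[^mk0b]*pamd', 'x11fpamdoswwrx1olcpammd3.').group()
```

'x11fpamd'

This matches one or more of one of [1rx0] (lazy); then zero or more of any character except [mk0b], then the literal 'p', then the literal 'amd'.
`search` walks the string left to right and returns the first match it finds.
The match spans [0:8] → 'x11fpamd'.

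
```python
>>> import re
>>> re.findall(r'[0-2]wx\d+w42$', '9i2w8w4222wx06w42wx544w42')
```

['2wx544w42']

With no groups in the pattern, `findall` gives back each whole match — 1 here.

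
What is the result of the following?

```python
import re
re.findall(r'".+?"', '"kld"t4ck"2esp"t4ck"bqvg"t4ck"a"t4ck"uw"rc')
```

['"kld"', '"2esp"', '"bqvg"', '"a"', '"uw"']

A non-greedy quantifier consumes as few characters as it can — just enough that the remainder of the pattern still matches from where it stops; whatever follows it matches normally.
No capturing groups, so `findall` returns the 5 full match strings.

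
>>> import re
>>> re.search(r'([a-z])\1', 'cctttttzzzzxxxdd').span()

(0, 2)

The backreference `\1` re-matches whatever the first group consumed, character for character.
`re.search` scans for the first position where the pattern succeeds.
The match spans [0:2] → 'cc'.
Captured: group 1 = 'c'.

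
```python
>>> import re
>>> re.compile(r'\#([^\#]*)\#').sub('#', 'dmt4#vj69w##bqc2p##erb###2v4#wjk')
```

'dmt4####2v4#wjk'

`sub` substitutes '#' at each match site.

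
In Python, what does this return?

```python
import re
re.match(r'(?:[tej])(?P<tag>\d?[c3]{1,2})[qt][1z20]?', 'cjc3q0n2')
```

None

Pattern: one of [tej] (non-capturing group); then optionally a digit, then 1 to 2 of one of [c3] (captured as 'tag'); then one of [qt], then optionally one of [1z20].
`re.match` only tries the pattern at the start of the string.
Here the pattern fails at index 0, so the call returns None.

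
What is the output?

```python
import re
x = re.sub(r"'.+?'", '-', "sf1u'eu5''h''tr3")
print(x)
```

sf1u--'tr3

Matches: at [4:9] → "'eu5'"; at [9:12] → "'h'".
`sub` substitutes '-' at each match site.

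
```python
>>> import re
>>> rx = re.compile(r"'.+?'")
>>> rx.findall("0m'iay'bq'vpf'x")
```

With the lazy modifier that quantifier settles for the fewest repetitions that let the rest of the pattern succeed (the atoms after it are unaffected and can still be greedy).
Walking the string: at [2:7] → "'iay'"; at [9:14] → "'vpf'".
With no groups in the pattern, `findall` gives back each whole match — 2 here.

["'iay'", "'vpf'"]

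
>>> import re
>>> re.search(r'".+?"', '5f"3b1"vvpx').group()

Unlike `match`, `search` isn't anchored — it looks for the pattern anywhere in the string.
The match spans [2:7] → '"3b1"'.

'"3b1"'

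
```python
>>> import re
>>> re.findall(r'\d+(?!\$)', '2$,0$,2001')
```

['2001']

The negative lookaround is zero-width — it rules out positions where the adjacent text would match, without consuming anything.
Walking the string: at [6:10] → '2001'.
With no groups in the pattern, `findall` gives back each whole match — 1 here.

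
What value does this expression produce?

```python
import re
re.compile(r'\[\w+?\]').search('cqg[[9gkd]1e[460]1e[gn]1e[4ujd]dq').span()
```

(4, 10)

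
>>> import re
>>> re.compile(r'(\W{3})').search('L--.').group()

The match spans [1:4] → '--.'.

'--.'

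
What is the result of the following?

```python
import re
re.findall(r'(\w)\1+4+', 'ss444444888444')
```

['s', '8']

`\1` is not a pattern — it's the concrete string captured by group 1, re-applied verbatim.
Matches: at [0:8] match 'ss444444', group 1 = 's'; at [8:14] match '888444', group 1 = '8'.
With a single group, `findall` returns only what that group captured — 2 items.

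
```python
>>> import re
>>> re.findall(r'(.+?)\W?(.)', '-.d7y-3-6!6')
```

[('-', 'd'), ('7', 'y'), ('-', '3'), ('-', '6'), ('!', '6')]

Pattern: one or more of any character (lazy) (captured); then optionally a non-word character; then any character (captured).
With the lazy modifier that quantifier settles for the fewest repetitions that let the rest of the pattern succeed (the atoms after it are unaffected and can still be greedy).
Scanning left to right: at [0:3] match '-.d', groups = ('-', 'd'); at [3:5] match '7y', groups = ('7', 'y'); at [5:7] match '-3', groups = ('-', '3'); at [7:9] match '-6', groups = ('-', '6'); at [9:11] match '!6', groups = ('!', '6').
2 groups means each result is a tuple of 2 captured strings — 5 here.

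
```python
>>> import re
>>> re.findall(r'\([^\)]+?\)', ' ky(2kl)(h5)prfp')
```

['(2kl)', '(h5)']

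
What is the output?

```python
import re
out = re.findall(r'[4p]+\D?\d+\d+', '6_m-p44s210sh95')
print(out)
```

This matches one or more of one of [4p]; then optionally a non-digit; then one or more of a digit; then one or more of a digit.
Matches: at [4:11] → 'p44s210'.
No capturing groups, so `findall` returns the 1 full match string.

['p44s210']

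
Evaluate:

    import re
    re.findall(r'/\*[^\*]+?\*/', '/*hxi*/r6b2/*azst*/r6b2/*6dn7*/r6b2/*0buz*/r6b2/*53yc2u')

Walking the string: at [0:7] → '/*hxi*/'; at [11:19] → '/*azst*/'; at [23:31] → '/*6dn7*/'; at [35:43] → '/*0buz*/'.
No capturing groups, so `findall` returns the 4 full match strings.

['/*hxi*/', '/*azst*/', '/*6dn7*/', '/*0buz*/']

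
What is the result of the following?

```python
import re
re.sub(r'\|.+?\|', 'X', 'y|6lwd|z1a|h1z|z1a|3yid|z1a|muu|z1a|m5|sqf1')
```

'yXz1aXz1aXz1aXz1aXsqf1'

A `+?`/`*?`/`{m,n}?` starts at its minimum and grows only as far as needed for what follows to match.
Matches: at [1:7] → '|6lwd|'; at [10:15] → '|h1z|'; at [18:24] → '|3yid|'; at [27:32] → '|muu|'; at [35:39] → '|m5|'.
`sub` substitutes 'X' at each match site.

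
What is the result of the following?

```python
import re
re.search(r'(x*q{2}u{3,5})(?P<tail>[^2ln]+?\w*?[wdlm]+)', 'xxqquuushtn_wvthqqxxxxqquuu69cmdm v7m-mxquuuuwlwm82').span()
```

(0, 13)

This matches zero or more of the literal 'x', then exactly 2 of a literal 'q', then 3 to 5 of a literal 'u' (captured); then one or more of any character except [2ln] (lazy), then zero or more of a word character (lazy), then one or more of one of [wdlm] (captured as 'tail').
Because the quantifier is non-greedy, it stops expanding at the earliest point where the rest of the pattern can succeed.
`search` walks the string left to right and returns the first match it finds.
The match spans [0:13] → 'xxqquuushtn_w'.
Captured: group 1 = 'xxqquuu', group 2 = 'shtn_w'.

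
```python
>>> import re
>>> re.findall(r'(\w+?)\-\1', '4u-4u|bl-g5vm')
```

`\1` is not a pattern — it's the concrete string captured by group 1, re-applied verbatim.
Scanning left to right: at [0:5] match '4u-4u', group 1 = '4u'.
One capturing group, so `findall` returns just the captured substring from the one match — 1 in all.

['4u']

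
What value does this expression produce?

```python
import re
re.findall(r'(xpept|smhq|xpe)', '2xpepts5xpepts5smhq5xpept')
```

`|` is ordered: at each position the engine commits to the first alternative that works.
Matches: at [1:6] match 'xpept', group 1 = 'xpept'; at [8:13] match 'xpept', group 1 = 'xpept'; at [15:19] match 'smhq', group 1 = 'smhq'; at [20:25] match 'xpept', group 1 = 'xpept'.
With a single group, `findall` returns only what that group captured — 4 items.

['xpept', 'xpept', 'smhq', 'xpept']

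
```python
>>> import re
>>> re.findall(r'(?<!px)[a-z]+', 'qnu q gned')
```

['qnu', 'q', 'gned']

The negative lookahead/lookbehind blocks any match where the forbidden context is present.
Matches: at [0:3] → 'qnu'; at [4:5] → 'q'; at [6:10] → 'gned'.
With no groups in the pattern, `findall` gives back each whole match — 3 here.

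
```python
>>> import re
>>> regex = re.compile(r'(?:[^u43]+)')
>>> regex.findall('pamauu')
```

Pattern: one or more of any character except [u43] (non-capturing group).
Scanning left to right: at [0:4] → 'pama'.
Since nothing is captured, `findall` lists the 1 matched substring directly.

['pama']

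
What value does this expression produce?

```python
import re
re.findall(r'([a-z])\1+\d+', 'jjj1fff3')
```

['j', 'f']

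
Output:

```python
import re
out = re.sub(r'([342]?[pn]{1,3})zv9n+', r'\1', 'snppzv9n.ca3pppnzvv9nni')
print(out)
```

The pattern matches optionally one of [342], then 1 to 3 of one of [pn] (captured); then the literal 'zv9', then one or more of the literal 'n'.
Matches: at [1:8] → 'nppzv9n'.
`\1` in the replacement pulls in group 1's text for each match.

snpp.ca3pppnzvv9nni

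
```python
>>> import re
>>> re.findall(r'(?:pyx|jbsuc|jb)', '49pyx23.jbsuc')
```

['pyx', 'jbsuc']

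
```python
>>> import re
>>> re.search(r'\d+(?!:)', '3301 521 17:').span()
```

`(?!…)`/`(?<!…)` only lets a position through if the neighbouring text does NOT match; no characters are consumed.
The match spans [0:4] → '3301'.

(0, 4)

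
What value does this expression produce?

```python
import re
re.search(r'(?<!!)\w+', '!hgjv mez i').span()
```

(2, 5)

The negative lookaround is zero-width — it rules out positions where the adjacent text would match, without consuming anything.
`re.search` tries every starting position until one works.
The match spans [2:5] → 'gjv'.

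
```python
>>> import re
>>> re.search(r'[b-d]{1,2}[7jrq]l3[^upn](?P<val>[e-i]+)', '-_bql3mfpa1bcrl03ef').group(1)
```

'f'

The pattern matches 1 to 2 of a character in [b-d], then one of [7jrq]; then the literal 'l3', then any character except [upn]; then one or more of a character in [e-i] (captured as 'val').
`re.search` tries every starting position until one works.
The match spans [2:8] → 'bql3mf'.
Captured: group 1 = 'f'.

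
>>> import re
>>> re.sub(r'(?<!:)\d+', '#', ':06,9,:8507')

A negative assertion filters positions out without eating any characters.
Matches: at [2:3] → '6'; at [4:5] → '9'; at [8:11] → '507'.
Each match is replaced by '#'.

':0#,#,:8#'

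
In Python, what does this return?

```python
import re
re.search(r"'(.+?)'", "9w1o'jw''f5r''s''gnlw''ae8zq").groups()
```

`re.search` tries every starting position until one works.
The match spans [4:8] → "'jw'".
Captured: group 1 = 'jw'.

('jw',)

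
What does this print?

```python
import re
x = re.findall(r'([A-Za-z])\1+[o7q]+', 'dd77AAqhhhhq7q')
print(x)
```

['d', 'A', 'h']

After group 1 captures some text, `\1` only succeeds where that same text appears again.
Matches: at [0:4] match 'dd77', group 1 = 'd'; at [4:7] match 'AAq', group 1 = 'A'; at [7:14] match 'hhhhq7q', group 1 = 'h'.
Because there's exactly one group, `findall` drops the full match and keeps group 1 from each hit.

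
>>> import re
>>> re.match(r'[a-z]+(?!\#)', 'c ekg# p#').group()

'c'

Because the assertion is negative and zero-width, positions next to the forbidden text are skipped.
`match` is anchored at position 0; if the pattern doesn't fit there, it returns None.
The match spans [0:1] → 'c'.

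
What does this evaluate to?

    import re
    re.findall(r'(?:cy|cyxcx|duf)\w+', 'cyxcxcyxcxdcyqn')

Walking the string: at [0:15] → 'cyxcxcyxcxdcyqn'.
Since nothing is captured, `findall` lists the 1 matched substring directly.

['cyxcxcyxcxdcyqn']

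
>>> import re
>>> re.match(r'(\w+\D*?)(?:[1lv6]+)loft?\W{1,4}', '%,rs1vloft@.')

`re.match` won't scan ahead — the pattern has to work from the very first character.
Here the pattern fails at index 0, so the call returns None.

None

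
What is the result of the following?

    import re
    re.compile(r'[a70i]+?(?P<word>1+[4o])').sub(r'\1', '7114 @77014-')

'114 @14-'

This matches one or more of one of [a70i] (lazy); then one or more of the literal '1', then one of [4o] (captured as 'word').
Each match is replaced using the text its own group 1 captured.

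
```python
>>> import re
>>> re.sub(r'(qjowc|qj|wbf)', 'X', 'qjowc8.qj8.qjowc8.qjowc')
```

'X8.X8.X8.X'

Alternation isn't longest-match — the leftmost alternative that fits at this position is chosen.
Matches: at [0:5] → 'qjowc'; at [7:9] → 'qj'; at [11:16] → 'qjowc'; at [18:23] → 'qjowc'.
`sub` substitutes 'X' at each match site.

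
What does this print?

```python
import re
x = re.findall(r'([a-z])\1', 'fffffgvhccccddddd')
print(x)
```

['f', 'f', 'c', 'c', 'd', 'd']

`\1` is not a pattern — it's the concrete string captured by group 1, re-applied verbatim.
Because there's exactly one group, `findall` drops the full match and keeps group 1 from each hit.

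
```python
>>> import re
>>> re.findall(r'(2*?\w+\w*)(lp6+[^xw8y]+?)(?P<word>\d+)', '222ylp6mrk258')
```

[('222y', 'lp6mrk', '258')]

Pattern: zero or more of a literal '2' (lazy), then one or more of a word character, then zero or more of a word character (captured); then the literal 'lp', then one or more of the literal '6', then one or more of any character except [xw8y] (lazy) (captured); then one or more of a digit (captured as 'word').
A non-greedy quantifier consumes as few characters as it can — just enough that the remainder of the pattern still matches from where it stops; whatever follows it matches normally.
Scanning left to right: at [0:13] match '222ylp6mrk258', groups = ('222y', 'lp6mrk', '258').
`findall` packs the 3 group values into a tuple for every match.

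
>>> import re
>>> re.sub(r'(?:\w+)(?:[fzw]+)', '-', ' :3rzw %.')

' :- %.'

Pattern: one or more of a word character (non-capturing group); then one or more of one of [fzw] (non-capturing group).
Matches: at [2:6] → '3rzw'.
`sub` substitutes '-' at each match site.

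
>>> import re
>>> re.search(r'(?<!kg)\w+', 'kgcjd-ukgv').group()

`(?!…)`/`(?<!…)` only lets a position through if the neighbouring text does NOT match; no characters are consumed.
`re.search` scans for the first position where the pattern succeeds.
The match spans [0:5] → 'kgcjd'.

'kgcjd'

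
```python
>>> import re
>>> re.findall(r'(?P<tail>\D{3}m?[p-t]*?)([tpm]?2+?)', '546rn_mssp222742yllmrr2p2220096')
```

[('rn_mss', 'p2'), ('yllmrr', '2')]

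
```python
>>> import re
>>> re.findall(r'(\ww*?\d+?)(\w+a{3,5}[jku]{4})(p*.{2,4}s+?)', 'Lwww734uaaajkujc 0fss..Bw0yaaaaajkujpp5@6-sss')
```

[('Lwww7', '34uaaajkuj', 'c 0fs'), ('Bw0', 'yaaaaajkuj', 'pp5@6-s')]

A non-greedy quantifier consumes as few characters as it can — just enough that the remainder of the pattern still matches from where it stops; whatever follows it matches normally.
With 3 capturing groups, `findall` returns a 3-tuple per match.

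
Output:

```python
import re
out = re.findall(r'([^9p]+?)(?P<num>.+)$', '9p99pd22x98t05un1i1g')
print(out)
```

[('d', '22x98t05un1i1g')]

A `+?`/`*?`/`{m,n}?` starts at its minimum and grows only as far as needed for what follows to match.
Multiple groups make `findall` return tuples — one 2-tuple for the one match.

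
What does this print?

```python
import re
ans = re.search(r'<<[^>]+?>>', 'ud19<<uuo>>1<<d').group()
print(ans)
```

`search` walks the string left to right and returns the first match it finds.
The match spans [4:11] → '<<uuo>>'.

<<uuo>>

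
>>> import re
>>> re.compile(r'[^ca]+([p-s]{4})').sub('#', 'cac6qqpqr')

'cac#'

The pattern matches one or more of any character except [ca]; then exactly 4 of a character in [p-s] (captured).
Every occurrence is swapped for '#'.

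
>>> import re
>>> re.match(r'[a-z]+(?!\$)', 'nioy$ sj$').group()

`match` is anchored at position 0; if the pattern doesn't fit there, it returns None.
The match spans [0:3] → 'nio'.

'nio'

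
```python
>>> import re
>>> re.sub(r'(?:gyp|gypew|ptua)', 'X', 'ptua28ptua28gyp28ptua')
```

Matches: at [0:4] → 'ptua'; at [6:10] → 'ptua'; at [12:15] → 'gyp'; at [17:21] → 'ptua'.
`sub` substitutes 'X' at each match site.

'X28X28X28X'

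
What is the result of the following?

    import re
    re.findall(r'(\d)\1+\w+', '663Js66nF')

After group 1 captures some text, `\1` only succeeds where that same text appears again.
Matches: at [0:9] match '663Js66nF', group 1 = '6'.
Because there's exactly one group, `findall` drops the full match and keeps group 1 from the one hit.

['6']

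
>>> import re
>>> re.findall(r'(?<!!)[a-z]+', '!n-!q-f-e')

The negative lookahead/lookbehind blocks any match where the forbidden context is present.
Walking the string: at [6:7] → 'f'; at [8:9] → 'e'.
No capturing groups, so `findall` returns the 2 full match strings.

['f', 'e']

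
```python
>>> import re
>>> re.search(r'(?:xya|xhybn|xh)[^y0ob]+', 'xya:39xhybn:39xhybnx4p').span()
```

(0, 8)

`re.search` tries every starting position until one works.
The match spans [0:8] → 'xya:39xh'.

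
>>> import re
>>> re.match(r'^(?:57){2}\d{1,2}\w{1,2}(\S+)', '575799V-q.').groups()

('-q.',)

Pattern: anchored at the start of the string; then the literal '57' repeated 2 times, then 1 to 2 of a digit, then 1 to 2 of a word character; then one or more of a non-whitespace character (captured).
`match` is anchored at position 0; if the pattern doesn't fit there, it returns None.
The match spans [0:10] → '575799V-q.'.
Captured: group 1 = '-q.'.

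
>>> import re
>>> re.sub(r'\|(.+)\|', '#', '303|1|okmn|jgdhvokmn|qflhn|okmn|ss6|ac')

'303#ac'

Every occurrence is swapped for '#'.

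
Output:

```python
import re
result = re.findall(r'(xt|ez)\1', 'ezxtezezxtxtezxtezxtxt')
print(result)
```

['ez', 'xt', 'xt']

After group 1 captures some text, `\1` only succeeds where that same text appears again.
Scanning left to right: at [4:8] match 'ezez', group 1 = 'ez'; at [8:12] match 'xtxt', group 1 = 'xt'; at [18:22] match 'xtxt', group 1 = 'xt'.
One capturing group, so `findall` returns just the captured substring from each match — 3 in all.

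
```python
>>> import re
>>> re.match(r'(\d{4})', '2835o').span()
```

(0, 4)

With `match`, the pattern is implicitly anchored at the beginning.
The match spans [0:4] → '2835'.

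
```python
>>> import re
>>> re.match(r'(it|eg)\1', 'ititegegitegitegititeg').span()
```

(0, 4)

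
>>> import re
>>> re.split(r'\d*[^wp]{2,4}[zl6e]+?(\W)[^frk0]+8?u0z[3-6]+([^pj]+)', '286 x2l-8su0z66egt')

The pattern matches zero or more of a digit, then 2 to 4 of any character except [wp], then one or more of one of [zl6e] (lazy); then a non-word character (captured); then one or more of any character except [frk0], then optionally a literal '8'; then the literal 'u0z', then one or more of a character in [3-6]; then one or more of any character except [pj] (captured).
Matches to split on: at [0:18] → '286 x2l-8su0z66egt'.
The group in the pattern means `split` returns the separators' captures alongside the pieces.

['', '-', 'egt', '']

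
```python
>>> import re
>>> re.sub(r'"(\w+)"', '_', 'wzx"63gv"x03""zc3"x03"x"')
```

Matches: at [3:9] → '"63gv"'; at [13:18] → '"zc3"'; at [21:24] → '"x"'.
Every occurrence is swapped for '_'.

'wzx_x03"_x03_'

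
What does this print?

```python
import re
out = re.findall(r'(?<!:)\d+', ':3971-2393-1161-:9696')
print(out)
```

['971', '2393', '1161', '696']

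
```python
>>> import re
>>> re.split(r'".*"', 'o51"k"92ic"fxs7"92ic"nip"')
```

['o51', '']

Matches to split on: at [3:25] → '"k"92ic"fxs7"92ic"nip"'.
Splitting on the pattern gives 2 pieces.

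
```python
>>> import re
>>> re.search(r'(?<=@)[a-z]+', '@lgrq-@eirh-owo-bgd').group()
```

The positive lookaround only admits positions where the adjacent text matches; those characters stay outside the span.
`search` walks the string left to right and returns the first match it finds.
The match spans [1:5] → 'lgrq'.

'lgrq'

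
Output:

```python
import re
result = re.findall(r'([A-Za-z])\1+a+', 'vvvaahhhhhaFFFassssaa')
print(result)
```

['v', 'h', 'F', 's']

After group 1 captures some text, `\1` only succeeds where that same text appears again.
`findall` collects group 1 from each match (4 total).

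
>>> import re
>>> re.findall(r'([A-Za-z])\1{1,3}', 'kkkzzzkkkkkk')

['k', 'z', 'k', 'k']

A backreference is literal: `\1` must see the identical characters the first group matched.
Walking the string: at [0:3] match 'kkk', group 1 = 'k'; at [3:6] match 'zzz', group 1 = 'z'; at [6:10] match 'kkkk', group 1 = 'k'; at [10:12] match 'kk', group 1 = 'k'.
One capturing group, so `findall` returns just the captured substring from each match — 4 in all.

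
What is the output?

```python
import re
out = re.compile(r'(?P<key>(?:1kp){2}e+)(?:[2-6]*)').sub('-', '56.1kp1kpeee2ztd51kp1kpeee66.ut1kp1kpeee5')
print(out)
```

56.-ztd5-.ut-

Pattern: the literal '1kp' repeated 2 times, then one or more of the literal 'e' (captured as 'key'); then zero or more of a character in [2-6] (non-capturing group).
Each match is replaced by '-'.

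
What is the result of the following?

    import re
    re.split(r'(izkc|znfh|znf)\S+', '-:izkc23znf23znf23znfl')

Matches to split on: at [2:22] → 'izkc23znf23znf23znfl'.
With a capturing group present, the delimiter's captured portion is kept in the result list.

['-:', 'izkc', '']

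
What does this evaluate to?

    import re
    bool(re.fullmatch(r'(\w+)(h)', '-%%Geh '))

`re.fullmatch` requires the pattern to consume the entire string.
Here the string isn't matched end-to-end, so the call returns None, and `bool(None)` is False.

False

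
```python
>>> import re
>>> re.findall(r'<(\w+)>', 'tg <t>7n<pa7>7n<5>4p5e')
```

Scanning left to right: at [3:6] match '<t>', group 1 = 't'; at [8:13] match '<pa7>', group 1 = 'pa7'; at [15:18] match '<5>', group 1 = '5'.
One capturing group, so `findall` returns just the captured substring from each match — 3 in all.

['t', 'pa7', '5']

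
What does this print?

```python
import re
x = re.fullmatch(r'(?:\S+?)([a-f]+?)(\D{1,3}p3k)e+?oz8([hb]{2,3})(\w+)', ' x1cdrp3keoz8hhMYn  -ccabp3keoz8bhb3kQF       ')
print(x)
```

None

This matches one or more of a non-whitespace character (lazy) (non-capturing group); then one or more of a character in [a-f] (lazy) (captured); then 1 to 3 of a non-digit, then the literal 'p3k' (captured); then one or more of a literal 'e' (lazy), then the literal 'oz8'; then 2 to 3 of one of [hb] (captured); then one or more of a word character (captured).
`re.fullmatch` is like wrapping the pattern in `^…$` (in single-line mode).
Here there's no way to consume every character, so the call returns None.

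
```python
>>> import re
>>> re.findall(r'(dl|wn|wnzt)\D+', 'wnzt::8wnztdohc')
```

['wn', 'wn']

Branches in `(...|...)` are attempted left-to-right; the first branch that allows the whole pattern to succeed is taken.
Because there's exactly one group, `findall` drops the full match and keeps group 1 from each hit.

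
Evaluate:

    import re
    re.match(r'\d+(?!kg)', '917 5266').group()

With `match`, the pattern is implicitly anchored at the beginning.
The match spans [0:3] → '917'.

'917'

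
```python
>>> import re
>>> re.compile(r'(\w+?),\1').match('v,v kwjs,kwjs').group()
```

With `match`, the pattern is implicitly anchored at the beginning.
The match spans [0:3] → 'v,v'.

'v,v'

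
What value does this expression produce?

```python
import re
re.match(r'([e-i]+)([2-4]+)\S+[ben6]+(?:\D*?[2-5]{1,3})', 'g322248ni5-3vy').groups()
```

('g', '32224')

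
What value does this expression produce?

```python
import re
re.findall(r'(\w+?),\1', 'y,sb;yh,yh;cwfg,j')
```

['yh']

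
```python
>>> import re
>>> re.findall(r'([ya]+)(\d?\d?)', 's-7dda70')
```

[('a', '70')]

The pattern matches one or more of one of [ya] (captured); then optionally a digit, then optionally a digit (captured).
Scanning left to right: at [5:8] match 'a70', groups = ('a', '70').
`findall` packs the 2 group values into a tuple for every match.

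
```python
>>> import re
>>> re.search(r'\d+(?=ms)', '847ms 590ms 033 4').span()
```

(0, 3)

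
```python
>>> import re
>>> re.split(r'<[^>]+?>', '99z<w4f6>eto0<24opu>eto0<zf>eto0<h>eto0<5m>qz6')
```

['99z', 'eto0', 'eto0', 'eto0', 'eto0', 'qz6']

Each match becomes a cut point; 6 segments remain.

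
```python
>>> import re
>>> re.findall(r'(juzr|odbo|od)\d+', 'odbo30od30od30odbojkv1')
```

['odbo', 'od', 'od']

Scanning left to right: at [0:6] match 'odbo30', group 1 = 'odbo'; at [6:10] match 'od30', group 1 = 'od'; at [10:14] match 'od30', group 1 = 'od'.
One capturing group, so `findall` returns just the captured substring from each match — 3 in all.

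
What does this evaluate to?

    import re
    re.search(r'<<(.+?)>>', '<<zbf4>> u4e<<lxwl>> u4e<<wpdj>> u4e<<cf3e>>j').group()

'<<zbf4>>'

A `+?`/`*?`/`{m,n}?` starts at its minimum and grows only as far as needed for what follows to match.
The match spans [0:8] → '<<zbf4>>'.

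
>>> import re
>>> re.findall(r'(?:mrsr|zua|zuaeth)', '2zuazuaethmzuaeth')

['zua', 'zua', 'zua']

The regex engine tests alternatives in the order written; an earlier branch that matches wins even if a later one would match more.
With no groups in the pattern, `findall` gives back each whole match — 3 here.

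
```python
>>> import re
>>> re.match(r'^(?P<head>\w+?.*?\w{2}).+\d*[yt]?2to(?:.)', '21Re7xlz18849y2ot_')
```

None

`re.match` won't scan ahead — the pattern has to work from the very first character.
Here the pattern fails at index 0, so the call returns None.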